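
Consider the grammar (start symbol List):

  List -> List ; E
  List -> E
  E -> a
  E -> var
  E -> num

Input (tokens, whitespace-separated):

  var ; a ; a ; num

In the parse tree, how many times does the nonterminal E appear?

4

[List [List [List [List [E var]] ; [E a]] ; [E a]] ; [E num]]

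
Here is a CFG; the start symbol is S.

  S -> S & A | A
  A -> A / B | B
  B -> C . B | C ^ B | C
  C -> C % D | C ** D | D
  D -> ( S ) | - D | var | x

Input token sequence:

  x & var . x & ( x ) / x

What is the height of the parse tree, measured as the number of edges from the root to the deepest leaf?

[S [S [S [A [B [C [D x]]]]] & [A [B [C [D var]] . [B [C [D x]]]]]] & [A [A [B [C [D ( [S [A [B [C [D x]]]]] )]]]] / [B [C [D x]]]]]

11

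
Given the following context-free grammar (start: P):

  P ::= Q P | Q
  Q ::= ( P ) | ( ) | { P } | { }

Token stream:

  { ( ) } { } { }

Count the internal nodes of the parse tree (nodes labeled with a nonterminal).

[P [Q { [P [Q ( )]] }] [P [Q { }] [P [Q { }]]]]

8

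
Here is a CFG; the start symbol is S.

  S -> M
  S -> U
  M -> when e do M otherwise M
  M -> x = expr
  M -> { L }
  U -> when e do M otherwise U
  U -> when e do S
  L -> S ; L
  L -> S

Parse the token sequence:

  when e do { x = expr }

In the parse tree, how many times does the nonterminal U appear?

1

[S [U when e do [S [M { [L [S [M x = expr]]] }]]]]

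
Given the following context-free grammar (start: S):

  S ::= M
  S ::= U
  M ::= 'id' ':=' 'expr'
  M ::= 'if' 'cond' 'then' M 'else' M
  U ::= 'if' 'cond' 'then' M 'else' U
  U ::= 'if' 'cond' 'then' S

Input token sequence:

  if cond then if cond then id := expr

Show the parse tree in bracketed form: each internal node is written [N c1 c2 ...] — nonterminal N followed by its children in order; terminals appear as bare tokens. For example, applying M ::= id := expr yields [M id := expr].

[S [U if cond then [S [U if cond then [S [M id := expr]]]]]]

S
U
if cond then S
if cond then U
if cond then if cond then S
if cond then if cond then M
if cond then if cond then id := expr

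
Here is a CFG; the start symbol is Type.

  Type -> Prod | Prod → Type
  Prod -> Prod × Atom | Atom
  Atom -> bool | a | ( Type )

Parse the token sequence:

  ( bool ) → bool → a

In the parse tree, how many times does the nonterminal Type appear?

4

[Type [Prod [Atom ( [Type [Prod [Atom bool]]] )]] → [Type [Prod [Atom bool]] → [Type [Prod [Atom a]]]]]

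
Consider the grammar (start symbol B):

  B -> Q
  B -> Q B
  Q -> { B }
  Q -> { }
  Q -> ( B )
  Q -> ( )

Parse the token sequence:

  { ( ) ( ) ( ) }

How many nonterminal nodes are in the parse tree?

8

[B [Q { [B [Q ( )] [B [Q ( )] [B [Q ( )]]]] }]]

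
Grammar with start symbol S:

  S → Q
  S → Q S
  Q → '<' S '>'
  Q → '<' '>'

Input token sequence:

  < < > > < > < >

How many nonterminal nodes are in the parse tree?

[S [Q < [S [Q < >]] >] [S [Q < >] [S [Q < >]]]]

8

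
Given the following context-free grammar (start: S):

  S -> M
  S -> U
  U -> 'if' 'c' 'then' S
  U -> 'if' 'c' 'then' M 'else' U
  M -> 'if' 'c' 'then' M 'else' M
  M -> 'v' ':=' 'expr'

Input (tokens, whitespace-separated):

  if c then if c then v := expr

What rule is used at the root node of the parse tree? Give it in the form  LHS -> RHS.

[S [U if c then [S [U if c then [S [M v := expr]]]]]]

S -> U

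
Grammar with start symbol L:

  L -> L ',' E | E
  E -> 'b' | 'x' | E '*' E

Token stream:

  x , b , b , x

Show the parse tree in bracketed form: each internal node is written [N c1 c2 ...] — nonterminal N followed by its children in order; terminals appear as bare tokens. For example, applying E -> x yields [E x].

[L [L [L [L [E x]] , [E b]] , [E b]] , [E x]]

L
L , E
L , E , E
L , E , E , E
E , E , E , E
x , E , E , E
x , b , E , E
x , b , b , E
x , b , b , x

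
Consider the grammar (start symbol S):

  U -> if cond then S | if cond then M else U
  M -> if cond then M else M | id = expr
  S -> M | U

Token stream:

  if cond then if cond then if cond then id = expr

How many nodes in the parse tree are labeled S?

[S [U if cond then [S [U if cond then [S [U if cond then [S [M id = expr]]]]]]]]

4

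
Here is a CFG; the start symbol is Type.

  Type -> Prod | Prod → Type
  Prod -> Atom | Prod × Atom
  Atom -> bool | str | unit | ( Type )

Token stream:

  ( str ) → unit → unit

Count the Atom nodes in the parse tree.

[Type [Prod [Atom ( [Type [Prod [Atom str]]] )]] → [Type [Prod [Atom unit]] → [Type [Prod [Atom unit]]]]]

4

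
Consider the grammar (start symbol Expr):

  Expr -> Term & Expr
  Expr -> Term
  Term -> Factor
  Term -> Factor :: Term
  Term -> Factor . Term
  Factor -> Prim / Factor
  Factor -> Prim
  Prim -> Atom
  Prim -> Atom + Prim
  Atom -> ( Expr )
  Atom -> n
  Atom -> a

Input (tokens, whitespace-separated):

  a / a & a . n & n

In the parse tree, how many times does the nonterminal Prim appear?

[Expr [Term [Factor [Prim [Atom a]] / [Factor [Prim [Atom a]]]]] & [Expr [Term [Factor [Prim [Atom a]]] . [Term [Factor [Prim [Atom n]]]]] & [Expr [Term [Factor [Prim [Atom n]]]]]]]

5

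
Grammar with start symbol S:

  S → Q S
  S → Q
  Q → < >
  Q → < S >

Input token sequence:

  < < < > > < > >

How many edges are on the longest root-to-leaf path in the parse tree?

[S [Q < [S [Q < [S [Q < >]] >] [S [Q < >]]] >]]

6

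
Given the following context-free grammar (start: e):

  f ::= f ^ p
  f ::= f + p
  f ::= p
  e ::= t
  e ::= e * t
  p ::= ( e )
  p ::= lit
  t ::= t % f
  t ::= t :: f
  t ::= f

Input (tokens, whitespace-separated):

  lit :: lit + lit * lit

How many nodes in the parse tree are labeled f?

4

[e [e [t [t [f [p lit]]] :: [f [f [p lit]] + [p lit]]]] * [t [f [p lit]]]]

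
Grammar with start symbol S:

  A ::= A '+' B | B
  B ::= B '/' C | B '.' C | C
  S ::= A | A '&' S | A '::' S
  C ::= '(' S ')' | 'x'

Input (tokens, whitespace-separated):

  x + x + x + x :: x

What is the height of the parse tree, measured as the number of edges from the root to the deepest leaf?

[S [A [A [A [A [B [C x]]] + [B [C x]]] + [B [C x]]] + [B [C x]]] :: [S [A [B [C x]]]]]

7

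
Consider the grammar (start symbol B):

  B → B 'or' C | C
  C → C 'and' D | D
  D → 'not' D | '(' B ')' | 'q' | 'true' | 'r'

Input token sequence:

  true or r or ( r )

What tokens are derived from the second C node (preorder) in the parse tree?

[B [B [B [C [D true]]] or [C [D r]]] or [C [D ( [B [C [D r]]] )]]]

r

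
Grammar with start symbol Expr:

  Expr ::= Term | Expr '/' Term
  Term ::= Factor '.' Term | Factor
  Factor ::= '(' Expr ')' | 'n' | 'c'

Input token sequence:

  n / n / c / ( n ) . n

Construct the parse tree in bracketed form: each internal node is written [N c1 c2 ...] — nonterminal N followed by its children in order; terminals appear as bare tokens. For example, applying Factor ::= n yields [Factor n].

[Expr [Expr [Expr [Expr [Term [Factor n]]] / [Term [Factor n]]] / [Term [Factor c]]] / [Term [Factor ( [Expr [Term [Factor n]]] )] . [Term [Factor n]]]]

Expr
Expr / Term
Expr / Term / Term
Expr / Term / Term / Term
Term / Term / Term / Term
Factor / Term / Term / Term
n / Term / Term / Term
n / Factor / Term / Term
n / n / Term / Term
n / n / Factor / Term
n / n / c / Term
n / n / c / Factor . Term
n / n / c / ( Expr ) . Term
n / n / c / ( Term ) . Term
n / n / c / ( Factor ) . Term
n / n / c / ( n ) . Term
n / n / c / ( n ) . Factor
n / n / c / ( n ) . n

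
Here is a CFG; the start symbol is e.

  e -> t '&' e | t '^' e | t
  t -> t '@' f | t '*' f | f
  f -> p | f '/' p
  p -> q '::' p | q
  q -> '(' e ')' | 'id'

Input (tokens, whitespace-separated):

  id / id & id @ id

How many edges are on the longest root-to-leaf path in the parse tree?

7

[e [t [f [f [p [q id]]] / [p [q id]]]] & [e [t [t [f [p [q id]]]] @ [f [p [q id]]]]]]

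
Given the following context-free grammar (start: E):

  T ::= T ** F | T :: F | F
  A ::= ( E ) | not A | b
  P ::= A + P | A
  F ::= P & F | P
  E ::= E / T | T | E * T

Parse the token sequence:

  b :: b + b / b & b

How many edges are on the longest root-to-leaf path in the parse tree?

[E [E [T [T [F [P [A b]]]] :: [F [P [A b] + [P [A b]]]]]] / [T [F [P [A b]] & [F [P [A b]]]]]]

7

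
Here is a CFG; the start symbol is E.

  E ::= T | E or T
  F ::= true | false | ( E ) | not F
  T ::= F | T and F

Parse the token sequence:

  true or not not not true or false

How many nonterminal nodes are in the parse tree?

[E [E [E [T [F true]]] or [T [F not [F not [F not [F true]]]]]] or [T [F false]]]

12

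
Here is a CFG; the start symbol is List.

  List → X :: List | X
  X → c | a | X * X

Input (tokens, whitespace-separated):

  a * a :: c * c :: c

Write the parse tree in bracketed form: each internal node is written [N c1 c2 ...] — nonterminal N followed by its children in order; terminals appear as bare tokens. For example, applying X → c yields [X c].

List
X :: List
X * X :: List
a * X :: List
a * a :: List
a * a :: X :: List
a * a :: X * X :: List
a * a :: c * X :: List
a * a :: c * c :: List
a * a :: c * c :: X
a * a :: c * c :: c

[List [X [X a] * [X a]] :: [List [X [X c] * [X c]] :: [List [X c]]]]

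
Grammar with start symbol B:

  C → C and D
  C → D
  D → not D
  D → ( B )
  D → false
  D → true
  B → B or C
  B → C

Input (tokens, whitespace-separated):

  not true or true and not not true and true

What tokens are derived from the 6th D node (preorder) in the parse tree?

true

[B [B [C [D not [D true]]]] or [C [C [C [D true]] and [D not [D not [D true]]]] and [D true]]]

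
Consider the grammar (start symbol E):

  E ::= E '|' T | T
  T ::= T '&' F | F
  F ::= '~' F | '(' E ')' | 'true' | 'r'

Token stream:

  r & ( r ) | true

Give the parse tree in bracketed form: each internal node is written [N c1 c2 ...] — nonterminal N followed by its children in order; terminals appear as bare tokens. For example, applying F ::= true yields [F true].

[E [E [T [T [F r]] & [F ( [E [T [F r]]] )]]] | [T [F true]]]

E
E | T
T | T
T & F | T
F & F | T
r & F | T
r & ( E ) | T
r & ( T ) | T
r & ( F ) | T
r & ( r ) | T
r & ( r ) | F
r & ( r ) | true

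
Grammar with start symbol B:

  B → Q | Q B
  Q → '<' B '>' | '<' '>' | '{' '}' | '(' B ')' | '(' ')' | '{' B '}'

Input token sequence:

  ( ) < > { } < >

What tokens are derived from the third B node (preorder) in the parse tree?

[B [Q ( )] [B [Q < >] [B [Q { }] [B [Q < >]]]]]

{ } < >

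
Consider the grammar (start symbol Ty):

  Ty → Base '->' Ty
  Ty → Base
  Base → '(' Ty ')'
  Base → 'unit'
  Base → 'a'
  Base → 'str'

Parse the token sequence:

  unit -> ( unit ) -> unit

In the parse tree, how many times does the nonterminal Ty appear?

4

[Ty [Base unit] -> [Ty [Base ( [Ty [Base unit]] )] -> [Ty [Base unit]]]]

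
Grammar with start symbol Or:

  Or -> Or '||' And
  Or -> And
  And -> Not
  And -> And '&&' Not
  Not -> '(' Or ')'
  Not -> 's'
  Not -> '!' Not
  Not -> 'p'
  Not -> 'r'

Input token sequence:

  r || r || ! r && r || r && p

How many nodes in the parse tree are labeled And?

6

[Or [Or [Or [Or [And [Not r]]] || [And [Not r]]] || [And [And [Not ! [Not r]]] && [Not r]]] || [And [And [Not r]] && [Not p]]]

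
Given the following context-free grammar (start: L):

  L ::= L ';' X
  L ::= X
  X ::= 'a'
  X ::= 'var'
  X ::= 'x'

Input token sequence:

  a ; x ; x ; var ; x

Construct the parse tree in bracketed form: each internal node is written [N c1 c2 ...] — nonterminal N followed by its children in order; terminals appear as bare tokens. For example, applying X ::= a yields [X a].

L
L ; X
L ; X ; X
L ; X ; X ; X
L ; X ; X ; X ; X
X ; X ; X ; X ; X
a ; X ; X ; X ; X
a ; x ; X ; X ; X
a ; x ; x ; X ; X
a ; x ; x ; var ; X
a ; x ; x ; var ; x

[L [L [L [L [L [X a]] ; [X x]] ; [X x]] ; [X var]] ; [X x]]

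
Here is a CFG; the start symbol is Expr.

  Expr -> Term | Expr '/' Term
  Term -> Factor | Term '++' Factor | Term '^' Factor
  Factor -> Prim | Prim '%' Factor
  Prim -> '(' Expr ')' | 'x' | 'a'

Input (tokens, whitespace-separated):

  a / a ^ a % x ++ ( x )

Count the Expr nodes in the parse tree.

3

[Expr [Expr [Term [Factor [Prim a]]]] / [Term [Term [Term [Factor [Prim a]]] ^ [Factor [Prim a] % [Factor [Prim x]]]] ++ [Factor [Prim ( [Expr [Term [Factor [Prim x]]]] )]]]]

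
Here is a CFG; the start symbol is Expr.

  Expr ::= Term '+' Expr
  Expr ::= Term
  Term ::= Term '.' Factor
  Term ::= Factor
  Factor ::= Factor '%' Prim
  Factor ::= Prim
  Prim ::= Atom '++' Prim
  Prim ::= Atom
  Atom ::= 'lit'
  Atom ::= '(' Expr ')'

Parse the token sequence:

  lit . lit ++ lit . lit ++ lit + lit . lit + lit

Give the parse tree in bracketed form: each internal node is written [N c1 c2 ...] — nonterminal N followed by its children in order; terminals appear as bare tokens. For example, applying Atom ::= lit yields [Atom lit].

[Expr [Term [Term [Term [Factor [Prim [Atom lit]]]] . [Factor [Prim [Atom lit] ++ [Prim [Atom lit]]]]] . [Factor [Prim [Atom lit] ++ [Prim [Atom lit]]]]] + [Expr [Term [Term [Factor [Prim [Atom lit]]]] . [Factor [Prim [Atom lit]]]] + [Expr [Term [Factor [Prim [Atom lit]]]]]]]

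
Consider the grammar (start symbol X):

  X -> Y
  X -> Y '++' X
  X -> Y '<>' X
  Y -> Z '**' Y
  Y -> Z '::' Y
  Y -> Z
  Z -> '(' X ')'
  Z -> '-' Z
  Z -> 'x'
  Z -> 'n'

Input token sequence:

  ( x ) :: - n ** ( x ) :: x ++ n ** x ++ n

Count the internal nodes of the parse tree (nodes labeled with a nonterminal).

24

[X [Y [Z ( [X [Y [Z x]]] )] :: [Y [Z - [Z n]] ** [Y [Z ( [X [Y [Z x]]] )] :: [Y [Z x]]]]] ++ [X [Y [Z n] ** [Y [Z x]]] ++ [X [Y [Z n]]]]]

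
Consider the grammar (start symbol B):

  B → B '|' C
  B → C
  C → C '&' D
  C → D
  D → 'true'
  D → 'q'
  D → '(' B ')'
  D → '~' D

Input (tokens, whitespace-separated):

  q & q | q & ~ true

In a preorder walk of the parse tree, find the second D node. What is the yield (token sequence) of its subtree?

[B [B [C [C [D q]] & [D q]]] | [C [C [D q]] & [D ~ [D true]]]]

q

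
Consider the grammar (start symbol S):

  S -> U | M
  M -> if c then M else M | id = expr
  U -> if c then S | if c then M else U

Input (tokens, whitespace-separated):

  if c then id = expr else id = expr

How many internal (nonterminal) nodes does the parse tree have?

4

[S [M if c then [M id = expr] else [M id = expr]]]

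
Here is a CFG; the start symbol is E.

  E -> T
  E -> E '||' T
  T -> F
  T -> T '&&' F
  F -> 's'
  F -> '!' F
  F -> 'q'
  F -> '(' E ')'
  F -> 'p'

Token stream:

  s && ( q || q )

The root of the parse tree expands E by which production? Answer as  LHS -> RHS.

E -> T

[E [T [T [F s]] && [F ( [E [E [T [F q]]] || [T [F q]]] )]]]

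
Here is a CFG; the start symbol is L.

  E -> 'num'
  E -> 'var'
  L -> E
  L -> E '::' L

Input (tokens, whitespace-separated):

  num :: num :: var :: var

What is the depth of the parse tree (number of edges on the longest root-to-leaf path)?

5

[L [E num] :: [L [E num] :: [L [E var] :: [L [E var]]]]]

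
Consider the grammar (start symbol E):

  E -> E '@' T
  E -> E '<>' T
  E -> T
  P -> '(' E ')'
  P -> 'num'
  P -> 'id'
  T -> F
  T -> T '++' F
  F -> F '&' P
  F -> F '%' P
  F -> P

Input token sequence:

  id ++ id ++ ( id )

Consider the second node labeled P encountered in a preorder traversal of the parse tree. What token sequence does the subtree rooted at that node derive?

id

[E [T [T [T [F [P id]]] ++ [F [P id]]] ++ [F [P ( [E [T [F [P id]]]] )]]]]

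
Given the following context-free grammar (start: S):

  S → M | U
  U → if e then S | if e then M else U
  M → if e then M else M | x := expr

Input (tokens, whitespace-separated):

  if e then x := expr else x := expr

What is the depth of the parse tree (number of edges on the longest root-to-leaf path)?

[S [M if e then [M x := expr] else [M x := expr]]]

3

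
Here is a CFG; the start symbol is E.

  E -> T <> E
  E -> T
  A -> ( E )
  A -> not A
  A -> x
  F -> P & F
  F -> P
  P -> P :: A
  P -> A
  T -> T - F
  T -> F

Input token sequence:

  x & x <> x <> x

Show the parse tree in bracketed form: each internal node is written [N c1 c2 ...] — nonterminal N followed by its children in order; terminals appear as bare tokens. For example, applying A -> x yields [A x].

[E [T [F [P [A x]] & [F [P [A x]]]]] <> [E [T [F [P [A x]]]] <> [E [T [F [P [A x]]]]]]]

E
T <> E
F <> E
P & F <> E
A & F <> E
x & F <> E
x & P <> E
x & A <> E
x & x <> E
x & x <> T <> E
x & x <> F <> E
x & x <> P <> E
x & x <> A <> E
x & x <> x <> E
x & x <> x <> T
x & x <> x <> F
x & x <> x <> P
x & x <> x <> A
x & x <> x <> x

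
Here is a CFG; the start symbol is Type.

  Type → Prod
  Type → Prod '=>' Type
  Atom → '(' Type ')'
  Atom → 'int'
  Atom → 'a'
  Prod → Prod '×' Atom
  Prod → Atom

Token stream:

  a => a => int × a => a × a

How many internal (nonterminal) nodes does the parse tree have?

[Type [Prod [Atom a]] => [Type [Prod [Atom a]] => [Type [Prod [Prod [Atom int]] × [Atom a]] => [Type [Prod [Prod [Atom a]] × [Atom a]]]]]]

16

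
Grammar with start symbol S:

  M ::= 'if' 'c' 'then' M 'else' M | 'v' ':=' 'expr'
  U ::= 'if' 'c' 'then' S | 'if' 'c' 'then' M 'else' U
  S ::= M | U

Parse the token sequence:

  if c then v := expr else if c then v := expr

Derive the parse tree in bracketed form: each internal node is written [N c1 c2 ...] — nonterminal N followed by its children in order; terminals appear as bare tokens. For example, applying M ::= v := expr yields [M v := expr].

[S [U if c then [M v := expr] else [U if c then [S [M v := expr]]]]]

S
U
if c then M else U
if c then v := expr else U
if c then v := expr else if c then S
if c then v := expr else if c then M
if c then v := expr else if c then v := expr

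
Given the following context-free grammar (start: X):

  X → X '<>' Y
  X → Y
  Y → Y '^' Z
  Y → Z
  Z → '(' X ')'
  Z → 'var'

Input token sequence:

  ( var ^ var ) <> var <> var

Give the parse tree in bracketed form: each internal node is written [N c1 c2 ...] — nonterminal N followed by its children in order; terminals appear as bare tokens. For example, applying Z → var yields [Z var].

[X [X [X [Y [Z ( [X [Y [Y [Z var]] ^ [Z var]]] )]]] <> [Y [Z var]]] <> [Y [Z var]]]

X
X <> Y
X <> Y <> Y
Y <> Y <> Y
Z <> Y <> Y
( X ) <> Y <> Y
( Y ) <> Y <> Y
( Y ^ Z ) <> Y <> Y
( Z ^ Z ) <> Y <> Y
( var ^ Z ) <> Y <> Y
( var ^ var ) <> Y <> Y
( var ^ var ) <> Z <> Y
( var ^ var ) <> var <> Y
( var ^ var ) <> var <> Z
( var ^ var ) <> var <> var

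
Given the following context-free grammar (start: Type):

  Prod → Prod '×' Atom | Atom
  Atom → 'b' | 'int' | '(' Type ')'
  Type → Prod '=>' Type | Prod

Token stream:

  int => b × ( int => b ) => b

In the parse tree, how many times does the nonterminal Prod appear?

[Type [Prod [Atom int]] => [Type [Prod [Prod [Atom b]] × [Atom ( [Type [Prod [Atom int]] => [Type [Prod [Atom b]]]] )]] => [Type [Prod [Atom b]]]]]

6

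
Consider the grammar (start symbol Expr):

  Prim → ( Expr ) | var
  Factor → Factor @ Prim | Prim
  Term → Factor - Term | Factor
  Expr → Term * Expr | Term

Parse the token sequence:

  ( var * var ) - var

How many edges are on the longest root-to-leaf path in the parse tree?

[Expr [Term [Factor [Prim ( [Expr [Term [Factor [Prim var]]] * [Expr [Term [Factor [Prim var]]]]] )]] - [Term [Factor [Prim var]]]]]

9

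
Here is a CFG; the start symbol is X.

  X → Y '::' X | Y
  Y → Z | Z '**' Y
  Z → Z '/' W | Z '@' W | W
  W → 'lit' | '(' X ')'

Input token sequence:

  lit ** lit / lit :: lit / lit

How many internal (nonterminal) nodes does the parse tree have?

[X [Y [Z [W lit]] ** [Y [Z [Z [W lit]] / [W lit]]]] :: [X [Y [Z [Z [W lit]] / [W lit]]]]]

15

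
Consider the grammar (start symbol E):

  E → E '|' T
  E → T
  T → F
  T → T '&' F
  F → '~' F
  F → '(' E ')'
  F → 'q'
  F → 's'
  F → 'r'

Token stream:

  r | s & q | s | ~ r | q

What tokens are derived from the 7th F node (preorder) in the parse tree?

q

[E [E [E [E [E [T [F r]]] | [T [T [F s]] & [F q]]] | [T [F s]]] | [T [F ~ [F r]]]] | [T [F q]]]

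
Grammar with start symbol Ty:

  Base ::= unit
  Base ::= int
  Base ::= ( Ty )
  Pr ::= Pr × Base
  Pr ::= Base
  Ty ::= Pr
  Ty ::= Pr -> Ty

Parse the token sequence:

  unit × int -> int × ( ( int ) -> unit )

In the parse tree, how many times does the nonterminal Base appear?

7

[Ty [Pr [Pr [Base unit]] × [Base int]] -> [Ty [Pr [Pr [Base int]] × [Base ( [Ty [Pr [Base ( [Ty [Pr [Base int]]] )]] -> [Ty [Pr [Base unit]]]] )]]]]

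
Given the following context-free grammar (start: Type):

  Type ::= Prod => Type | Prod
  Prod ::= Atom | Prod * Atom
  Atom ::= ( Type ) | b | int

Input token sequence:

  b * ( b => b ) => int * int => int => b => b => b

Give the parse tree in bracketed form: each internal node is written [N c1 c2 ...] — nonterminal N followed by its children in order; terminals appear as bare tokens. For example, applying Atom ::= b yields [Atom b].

[Type [Prod [Prod [Atom b]] * [Atom ( [Type [Prod [Atom b]] => [Type [Prod [Atom b]]]] )]] => [Type [Prod [Prod [Atom int]] * [Atom int]] => [Type [Prod [Atom int]] => [Type [Prod [Atom b]] => [Type [Prod [Atom b]] => [Type [Prod [Atom b]]]]]]]]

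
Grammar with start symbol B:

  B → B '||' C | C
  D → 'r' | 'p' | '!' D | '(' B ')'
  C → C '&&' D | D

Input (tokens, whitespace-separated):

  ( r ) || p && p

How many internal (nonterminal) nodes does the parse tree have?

[B [B [C [D ( [B [C [D r]]] )]]] || [C [C [D p]] && [D p]]]

11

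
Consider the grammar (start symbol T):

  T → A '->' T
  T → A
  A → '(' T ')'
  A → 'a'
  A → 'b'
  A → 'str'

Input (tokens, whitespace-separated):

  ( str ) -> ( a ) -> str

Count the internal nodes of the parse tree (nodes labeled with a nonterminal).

[T [A ( [T [A str]] )] -> [T [A ( [T [A a]] )] -> [T [A str]]]]

10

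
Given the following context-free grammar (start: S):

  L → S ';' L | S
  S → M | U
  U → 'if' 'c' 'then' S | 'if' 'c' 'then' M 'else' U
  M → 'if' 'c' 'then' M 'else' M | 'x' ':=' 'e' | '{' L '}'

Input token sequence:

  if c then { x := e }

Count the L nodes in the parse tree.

[S [U if c then [S [M { [L [S [M x := e]]] }]]]]

1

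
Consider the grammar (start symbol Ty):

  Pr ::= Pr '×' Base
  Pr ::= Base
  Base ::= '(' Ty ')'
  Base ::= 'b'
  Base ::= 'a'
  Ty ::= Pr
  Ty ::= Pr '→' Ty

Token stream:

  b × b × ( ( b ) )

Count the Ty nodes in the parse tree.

[Ty [Pr [Pr [Pr [Base b]] × [Base b]] × [Base ( [Ty [Pr [Base ( [Ty [Pr [Base b]]] )]]] )]]]

3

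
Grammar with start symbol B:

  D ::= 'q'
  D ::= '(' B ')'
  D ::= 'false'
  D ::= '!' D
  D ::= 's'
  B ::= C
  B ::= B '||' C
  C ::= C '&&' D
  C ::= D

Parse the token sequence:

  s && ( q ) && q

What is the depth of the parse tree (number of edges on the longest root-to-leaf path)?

7

[B [C [C [C [D s]] && [D ( [B [C [D q]]] )]] && [D q]]]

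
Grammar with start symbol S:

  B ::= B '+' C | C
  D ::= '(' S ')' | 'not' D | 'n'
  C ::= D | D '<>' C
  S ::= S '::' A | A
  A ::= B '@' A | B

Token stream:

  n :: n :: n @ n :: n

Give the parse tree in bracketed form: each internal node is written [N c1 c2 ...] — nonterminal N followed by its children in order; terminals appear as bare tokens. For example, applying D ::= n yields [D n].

[S [S [S [S [A [B [C [D n]]]]] :: [A [B [C [D n]]]]] :: [A [B [C [D n]]] @ [A [B [C [D n]]]]]] :: [A [B [C [D n]]]]]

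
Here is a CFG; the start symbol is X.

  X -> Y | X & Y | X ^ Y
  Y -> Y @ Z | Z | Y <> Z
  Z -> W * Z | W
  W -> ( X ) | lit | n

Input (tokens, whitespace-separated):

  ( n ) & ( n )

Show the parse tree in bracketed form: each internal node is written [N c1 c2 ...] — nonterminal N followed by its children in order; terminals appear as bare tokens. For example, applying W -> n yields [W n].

X
X & Y
Y & Y
Z & Y
W & Y
( X ) & Y
( Y ) & Y
( Z ) & Y
( W ) & Y
( n ) & Y
( n ) & Z
( n ) & W
( n ) & ( X )
( n ) & ( Y )
( n ) & ( Z )
( n ) & ( W )
( n ) & ( n )

[X [X [Y [Z [W ( [X [Y [Z [W n]]]] )]]]] & [Y [Z [W ( [X [Y [Z [W n]]]] )]]]]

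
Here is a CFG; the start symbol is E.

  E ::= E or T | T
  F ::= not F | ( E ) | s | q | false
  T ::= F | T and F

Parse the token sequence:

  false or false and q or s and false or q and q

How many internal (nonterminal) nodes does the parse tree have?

[E [E [E [E [T [F false]]] or [T [T [F false]] and [F q]]] or [T [T [F s]] and [F false]]] or [T [T [F q]] and [F q]]]

18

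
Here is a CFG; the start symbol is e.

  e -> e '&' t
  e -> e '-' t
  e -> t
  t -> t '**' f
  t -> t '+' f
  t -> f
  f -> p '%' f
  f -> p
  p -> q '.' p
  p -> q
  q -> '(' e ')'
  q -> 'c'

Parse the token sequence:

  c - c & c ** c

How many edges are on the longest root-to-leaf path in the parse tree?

[e [e [e [t [f [p [q c]]]]] - [t [f [p [q c]]]]] & [t [t [f [p [q c]]]] ** [f [p [q c]]]]]

7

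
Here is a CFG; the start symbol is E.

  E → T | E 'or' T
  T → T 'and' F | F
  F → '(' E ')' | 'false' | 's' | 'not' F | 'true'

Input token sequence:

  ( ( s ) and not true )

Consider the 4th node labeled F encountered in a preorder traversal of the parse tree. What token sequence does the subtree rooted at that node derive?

not true

[E [T [F ( [E [T [T [F ( [E [T [F s]]] )]] and [F not [F true]]]] )]]]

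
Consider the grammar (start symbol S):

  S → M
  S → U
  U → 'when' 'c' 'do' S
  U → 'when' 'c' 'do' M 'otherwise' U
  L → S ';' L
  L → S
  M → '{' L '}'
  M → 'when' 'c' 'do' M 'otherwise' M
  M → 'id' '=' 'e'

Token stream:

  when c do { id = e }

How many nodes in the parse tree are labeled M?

2

[S [U when c do [S [M { [L [S [M id = e]]] }]]]]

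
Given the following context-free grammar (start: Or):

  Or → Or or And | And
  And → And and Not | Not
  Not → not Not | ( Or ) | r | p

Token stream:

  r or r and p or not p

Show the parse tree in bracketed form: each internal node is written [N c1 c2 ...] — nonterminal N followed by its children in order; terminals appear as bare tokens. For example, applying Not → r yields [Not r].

Or
Or or And
Or or And or And
And or And or And
Not or And or And
r or And or And
r or And and Not or And
r or Not and Not or And
r or r and Not or And
r or r and p or And
r or r and p or Not
r or r and p or not Not
r or r and p or not p

[Or [Or [Or [And [Not r]]] or [And [And [Not r]] and [Not p]]] or [And [Not not [Not p]]]]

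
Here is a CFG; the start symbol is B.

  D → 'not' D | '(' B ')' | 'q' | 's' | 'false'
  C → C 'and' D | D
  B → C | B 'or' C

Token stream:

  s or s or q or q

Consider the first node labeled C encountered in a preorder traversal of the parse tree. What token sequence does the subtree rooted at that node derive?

[B [B [B [B [C [D s]]] or [C [D s]]] or [C [D q]]] or [C [D q]]]

s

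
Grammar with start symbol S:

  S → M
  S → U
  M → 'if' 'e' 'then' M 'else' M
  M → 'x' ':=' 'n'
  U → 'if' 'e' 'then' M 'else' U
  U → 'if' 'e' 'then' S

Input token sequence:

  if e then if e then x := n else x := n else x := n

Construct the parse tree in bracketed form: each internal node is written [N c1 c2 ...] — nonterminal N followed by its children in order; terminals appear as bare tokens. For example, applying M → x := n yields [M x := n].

[S [M if e then [M if e then [M x := n] else [M x := n]] else [M x := n]]]

S
M
if e then M else M
if e then if e then M else M else M
if e then if e then x := n else M else M
if e then if e then x := n else x := n else M
if e then if e then x := n else x := n else x := n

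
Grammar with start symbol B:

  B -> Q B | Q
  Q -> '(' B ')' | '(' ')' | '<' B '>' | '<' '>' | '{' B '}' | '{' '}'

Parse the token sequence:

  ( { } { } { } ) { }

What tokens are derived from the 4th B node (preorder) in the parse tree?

[B [Q ( [B [Q { }] [B [Q { }] [B [Q { }]]]] )] [B [Q { }]]]

{ }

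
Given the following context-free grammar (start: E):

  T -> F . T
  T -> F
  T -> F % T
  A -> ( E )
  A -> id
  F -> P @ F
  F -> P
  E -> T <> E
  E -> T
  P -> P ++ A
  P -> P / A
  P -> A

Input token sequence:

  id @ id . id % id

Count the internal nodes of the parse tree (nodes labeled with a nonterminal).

16

[E [T [F [P [A id]] @ [F [P [A id]]]] . [T [F [P [A id]]] % [T [F [P [A id]]]]]]]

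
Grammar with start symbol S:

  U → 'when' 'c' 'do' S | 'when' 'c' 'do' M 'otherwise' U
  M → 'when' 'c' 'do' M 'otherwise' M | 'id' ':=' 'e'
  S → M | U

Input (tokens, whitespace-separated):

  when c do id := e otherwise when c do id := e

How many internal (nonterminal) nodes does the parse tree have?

[S [U when c do [M id := e] otherwise [U when c do [S [M id := e]]]]]

6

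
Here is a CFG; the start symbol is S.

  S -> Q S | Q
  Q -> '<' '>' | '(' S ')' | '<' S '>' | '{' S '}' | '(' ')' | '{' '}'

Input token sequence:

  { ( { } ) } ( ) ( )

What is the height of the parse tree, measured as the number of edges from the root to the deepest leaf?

6

[S [Q { [S [Q ( [S [Q { }]] )]] }] [S [Q ( )] [S [Q ( )]]]]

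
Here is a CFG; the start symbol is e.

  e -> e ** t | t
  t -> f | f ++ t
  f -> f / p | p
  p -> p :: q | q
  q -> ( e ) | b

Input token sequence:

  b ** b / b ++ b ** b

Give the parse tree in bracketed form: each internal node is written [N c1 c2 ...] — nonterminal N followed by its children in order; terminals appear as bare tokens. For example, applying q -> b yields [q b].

[e [e [e [t [f [p [q b]]]]] ** [t [f [f [p [q b]]] / [p [q b]]] ++ [t [f [p [q b]]]]]] ** [t [f [p [q b]]]]]

e
e ** t
e ** t ** t
t ** t ** t
f ** t ** t
p ** t ** t
q ** t ** t
b ** t ** t
b ** f ++ t ** t
b ** f / p ++ t ** t
b ** p / p ++ t ** t
b ** q / p ++ t ** t
b ** b / p ++ t ** t
b ** b / q ++ t ** t
b ** b / b ++ t ** t
b ** b / b ++ f ** t
b ** b / b ++ p ** t
b ** b / b ++ q ** t
b ** b / b ++ b ** t
b ** b / b ++ b ** f
b ** b / b ++ b ** p
b ** b / b ++ b ** q
b ** b / b ++ b ** b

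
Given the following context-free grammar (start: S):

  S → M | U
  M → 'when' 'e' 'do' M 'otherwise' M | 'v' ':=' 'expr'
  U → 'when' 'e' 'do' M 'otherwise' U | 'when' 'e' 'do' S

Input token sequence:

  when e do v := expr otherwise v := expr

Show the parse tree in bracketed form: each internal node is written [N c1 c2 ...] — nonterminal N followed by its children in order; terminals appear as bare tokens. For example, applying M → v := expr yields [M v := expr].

[S [M when e do [M v := expr] otherwise [M v := expr]]]

S
M
when e do M otherwise M
when e do v := expr otherwise M
when e do v := expr otherwise v := expr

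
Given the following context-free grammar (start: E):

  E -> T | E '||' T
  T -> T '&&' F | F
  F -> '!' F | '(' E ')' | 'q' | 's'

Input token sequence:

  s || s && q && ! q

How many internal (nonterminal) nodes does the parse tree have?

11

[E [E [T [F s]]] || [T [T [T [F s]] && [F q]] && [F ! [F q]]]]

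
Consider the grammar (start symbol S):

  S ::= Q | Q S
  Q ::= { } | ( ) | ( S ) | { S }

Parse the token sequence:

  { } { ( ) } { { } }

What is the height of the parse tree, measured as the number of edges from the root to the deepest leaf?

6

[S [Q { }] [S [Q { [S [Q ( )]] }] [S [Q { [S [Q { }]] }]]]]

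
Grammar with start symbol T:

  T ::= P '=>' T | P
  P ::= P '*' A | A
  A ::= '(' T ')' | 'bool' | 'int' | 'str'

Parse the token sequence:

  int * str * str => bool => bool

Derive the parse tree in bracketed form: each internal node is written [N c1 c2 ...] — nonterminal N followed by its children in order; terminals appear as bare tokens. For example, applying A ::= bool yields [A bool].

T
P => T
P * A => T
P * A * A => T
A * A * A => T
int * A * A => T
int * str * A => T
int * str * str => T
int * str * str => P => T
int * str * str => A => T
int * str * str => bool => T
int * str * str => bool => P
int * str * str => bool => A
int * str * str => bool => bool

[T [P [P [P [A int]] * [A str]] * [A str]] => [T [P [A bool]] => [T [P [A bool]]]]]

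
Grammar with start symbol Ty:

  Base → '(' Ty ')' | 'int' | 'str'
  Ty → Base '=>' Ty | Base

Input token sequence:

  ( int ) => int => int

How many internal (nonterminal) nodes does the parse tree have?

8

[Ty [Base ( [Ty [Base int]] )] => [Ty [Base int] => [Ty [Base int]]]]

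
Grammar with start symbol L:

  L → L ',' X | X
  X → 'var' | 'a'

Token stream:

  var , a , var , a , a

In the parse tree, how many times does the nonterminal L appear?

5

[L [L [L [L [L [X var]] , [X a]] , [X var]] , [X a]] , [X a]]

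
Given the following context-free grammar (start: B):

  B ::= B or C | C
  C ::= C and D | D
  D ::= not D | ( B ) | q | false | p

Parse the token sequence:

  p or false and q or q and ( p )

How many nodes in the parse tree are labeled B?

4

[B [B [B [C [D p]]] or [C [C [D false]] and [D q]]] or [C [C [D q]] and [D ( [B [C [D p]]] )]]]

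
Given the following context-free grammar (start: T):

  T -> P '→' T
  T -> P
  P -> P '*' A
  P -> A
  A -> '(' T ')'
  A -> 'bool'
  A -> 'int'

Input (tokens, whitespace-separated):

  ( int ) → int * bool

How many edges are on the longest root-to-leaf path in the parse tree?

6

[T [P [A ( [T [P [A int]]] )]] → [T [P [P [A int]] * [A bool]]]]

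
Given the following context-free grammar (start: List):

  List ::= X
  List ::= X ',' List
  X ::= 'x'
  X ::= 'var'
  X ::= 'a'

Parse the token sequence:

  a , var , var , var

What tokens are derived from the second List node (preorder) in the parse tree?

[List [X a] , [List [X var] , [List [X var] , [List [X var]]]]]

var , var , var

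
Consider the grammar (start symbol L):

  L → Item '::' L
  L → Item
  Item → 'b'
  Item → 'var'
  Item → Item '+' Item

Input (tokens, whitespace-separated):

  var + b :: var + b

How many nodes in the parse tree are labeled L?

[L [Item [Item var] + [Item b]] :: [L [Item [Item var] + [Item b]]]]

2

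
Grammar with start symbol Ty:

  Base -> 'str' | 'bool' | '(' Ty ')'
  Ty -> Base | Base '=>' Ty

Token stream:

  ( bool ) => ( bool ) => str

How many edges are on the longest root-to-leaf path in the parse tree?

[Ty [Base ( [Ty [Base bool]] )] => [Ty [Base ( [Ty [Base bool]] )] => [Ty [Base str]]]]

5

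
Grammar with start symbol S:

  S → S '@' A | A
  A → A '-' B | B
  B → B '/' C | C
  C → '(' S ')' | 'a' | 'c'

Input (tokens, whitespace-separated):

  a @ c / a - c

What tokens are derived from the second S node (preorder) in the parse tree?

a

[S [S [A [B [C a]]]] @ [A [A [B [B [C c]] / [C a]]] - [B [C c]]]]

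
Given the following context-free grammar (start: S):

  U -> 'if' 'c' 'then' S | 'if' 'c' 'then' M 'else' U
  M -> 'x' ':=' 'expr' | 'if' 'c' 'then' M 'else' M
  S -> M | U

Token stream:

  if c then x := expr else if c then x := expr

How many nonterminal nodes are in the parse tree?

6

[S [U if c then [M x := expr] else [U if c then [S [M x := expr]]]]]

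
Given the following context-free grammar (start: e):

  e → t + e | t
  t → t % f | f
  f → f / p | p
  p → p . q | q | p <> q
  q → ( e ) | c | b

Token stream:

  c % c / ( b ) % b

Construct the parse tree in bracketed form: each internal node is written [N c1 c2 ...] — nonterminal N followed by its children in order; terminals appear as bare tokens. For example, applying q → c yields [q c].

[e [t [t [t [f [p [q c]]]] % [f [f [p [q c]]] / [p [q ( [e [t [f [p [q b]]]]] )]]]] % [f [p [q b]]]]]

e
t
t % f
t % f % f
f % f % f
p % f % f
q % f % f
c % f % f
c % f / p % f
c % p / p % f
c % q / p % f
c % c / p % f
c % c / q % f
c % c / ( e ) % f
c % c / ( t ) % f
c % c / ( f ) % f
c % c / ( p ) % f
c % c / ( q ) % f
c % c / ( b ) % f
c % c / ( b ) % p
c % c / ( b ) % q
c % c / ( b ) % b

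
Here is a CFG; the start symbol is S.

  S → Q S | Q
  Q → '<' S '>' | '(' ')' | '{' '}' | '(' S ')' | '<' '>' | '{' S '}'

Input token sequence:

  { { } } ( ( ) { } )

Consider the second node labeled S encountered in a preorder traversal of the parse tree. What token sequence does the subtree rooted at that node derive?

{ }

[S [Q { [S [Q { }]] }] [S [Q ( [S [Q ( )] [S [Q { }]]] )]]]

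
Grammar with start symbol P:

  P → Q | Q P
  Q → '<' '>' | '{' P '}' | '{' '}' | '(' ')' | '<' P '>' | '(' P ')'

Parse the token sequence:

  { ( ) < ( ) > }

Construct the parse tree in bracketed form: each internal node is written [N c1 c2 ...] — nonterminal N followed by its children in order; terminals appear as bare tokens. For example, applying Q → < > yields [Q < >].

P
Q
{ P }
{ Q P }
{ ( ) P }
{ ( ) Q }
{ ( ) < P > }
{ ( ) < Q > }
{ ( ) < ( ) > }

[P [Q { [P [Q ( )] [P [Q < [P [Q ( )]] >]]] }]]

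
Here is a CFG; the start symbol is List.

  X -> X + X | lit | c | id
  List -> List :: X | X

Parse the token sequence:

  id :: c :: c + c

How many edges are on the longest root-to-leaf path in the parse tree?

[List [List [List [X id]] :: [X c]] :: [X [X c] + [X c]]]

4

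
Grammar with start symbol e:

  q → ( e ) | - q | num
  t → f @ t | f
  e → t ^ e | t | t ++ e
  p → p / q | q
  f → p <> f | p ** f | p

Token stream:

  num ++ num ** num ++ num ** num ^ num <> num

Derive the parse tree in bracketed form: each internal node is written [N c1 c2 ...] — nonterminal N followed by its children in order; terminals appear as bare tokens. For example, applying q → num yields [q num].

[e [t [f [p [q num]]]] ++ [e [t [f [p [q num]] ** [f [p [q num]]]]] ++ [e [t [f [p [q num]] ** [f [p [q num]]]]] ^ [e [t [f [p [q num]] <> [f [p [q num]]]]]]]]]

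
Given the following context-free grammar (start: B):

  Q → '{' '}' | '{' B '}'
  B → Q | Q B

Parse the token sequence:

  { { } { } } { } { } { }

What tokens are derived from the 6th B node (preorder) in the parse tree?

{ }

[B [Q { [B [Q { }] [B [Q { }]]] }] [B [Q { }] [B [Q { }] [B [Q { }]]]]]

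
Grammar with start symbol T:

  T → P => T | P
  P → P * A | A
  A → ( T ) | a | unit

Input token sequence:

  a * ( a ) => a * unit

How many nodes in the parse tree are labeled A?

[T [P [P [A a]] * [A ( [T [P [A a]]] )]] => [T [P [P [A a]] * [A unit]]]]

5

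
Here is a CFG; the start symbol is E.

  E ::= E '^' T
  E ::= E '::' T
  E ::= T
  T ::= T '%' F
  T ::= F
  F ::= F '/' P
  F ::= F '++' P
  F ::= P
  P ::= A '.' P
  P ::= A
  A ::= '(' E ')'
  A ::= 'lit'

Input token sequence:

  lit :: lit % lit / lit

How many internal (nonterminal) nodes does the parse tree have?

[E [E [T [F [P [A lit]]]]] :: [T [T [F [P [A lit]]]] % [F [F [P [A lit]]] / [P [A lit]]]]]

17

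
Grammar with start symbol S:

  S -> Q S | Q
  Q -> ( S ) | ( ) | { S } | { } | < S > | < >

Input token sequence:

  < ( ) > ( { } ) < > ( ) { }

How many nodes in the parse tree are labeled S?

7

[S [Q < [S [Q ( )]] >] [S [Q ( [S [Q { }]] )] [S [Q < >] [S [Q ( )] [S [Q { }]]]]]]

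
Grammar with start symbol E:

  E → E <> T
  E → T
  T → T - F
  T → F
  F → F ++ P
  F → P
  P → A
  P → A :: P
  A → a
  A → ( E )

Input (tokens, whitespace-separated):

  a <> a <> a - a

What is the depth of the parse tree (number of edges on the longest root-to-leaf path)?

[E [E [E [T [F [P [A a]]]]] <> [T [F [P [A a]]]]] <> [T [T [F [P [A a]]]] - [F [P [A a]]]]]

7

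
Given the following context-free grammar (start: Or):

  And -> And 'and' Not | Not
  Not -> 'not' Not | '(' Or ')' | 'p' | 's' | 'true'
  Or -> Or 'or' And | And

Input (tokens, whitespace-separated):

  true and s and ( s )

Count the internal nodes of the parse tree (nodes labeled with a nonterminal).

[Or [And [And [And [Not true]] and [Not s]] and [Not ( [Or [And [Not s]]] )]]]

10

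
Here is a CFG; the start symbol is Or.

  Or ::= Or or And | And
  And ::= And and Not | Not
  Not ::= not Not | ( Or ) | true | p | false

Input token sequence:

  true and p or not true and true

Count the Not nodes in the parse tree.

[Or [Or [And [And [Not true]] and [Not p]]] or [And [And [Not not [Not true]]] and [Not true]]]

5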